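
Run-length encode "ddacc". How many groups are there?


Input: ddacc
Scanning for consecutive runs:
  Group 1: 'd' x 2 (positions 0-1)
  Group 2: 'a' x 1 (positions 2-2)
  Group 3: 'c' x 2 (positions 3-4)
Total groups: 3

3


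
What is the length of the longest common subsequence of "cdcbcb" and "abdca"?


LCS of "cdcbcb" and "abdca"
DP table:
           a    b    d    c    a
      0    0    0    0    0    0
  c   0    0    0    0    1    1
  d   0    0    0    1    1    1
  c   0    0    0    1    2    2
  b   0    0    1    1    2    2
  c   0    0    1    1    2    2
  b   0    0    1    1    2    2
LCS length = dp[6][5] = 2

2


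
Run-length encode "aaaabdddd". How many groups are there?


Input: aaaabdddd
Scanning for consecutive runs:
  Group 1: 'a' x 4 (positions 0-3)
  Group 2: 'b' x 1 (positions 4-4)
  Group 3: 'd' x 4 (positions 5-8)
Total groups: 3

3


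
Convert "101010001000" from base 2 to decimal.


Input: "101010001000" in base 2
Positional expansion:
  Digit '1' (value 1) x 2^11 = 2048
  Digit '0' (value 0) x 2^10 = 0
  Digit '1' (value 1) x 2^9 = 512
  Digit '0' (value 0) x 2^8 = 0
  Digit '1' (value 1) x 2^7 = 128
  Digit '0' (value 0) x 2^6 = 0
  Digit '0' (value 0) x 2^5 = 0
  Digit '0' (value 0) x 2^4 = 0
  Digit '1' (value 1) x 2^3 = 8
  Digit '0' (value 0) x 2^2 = 0
  Digit '0' (value 0) x 2^1 = 0
  Digit '0' (value 0) x 2^0 = 0
Sum = 2696

2696


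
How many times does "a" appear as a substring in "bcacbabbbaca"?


Searching for "a" in "bcacbabbbaca"
Scanning each position:
  Position 0: "b" => no
  Position 1: "c" => no
  Position 2: "a" => MATCH
  Position 3: "c" => no
  Position 4: "b" => no
  Position 5: "a" => MATCH
  Position 6: "b" => no
  Position 7: "b" => no
  Position 8: "b" => no
  Position 9: "a" => MATCH
  Position 10: "c" => no
  Position 11: "a" => MATCH
Total occurrences: 4

4


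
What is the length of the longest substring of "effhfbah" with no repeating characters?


Input: "effhfbah"
Sliding window (track last position of each char):
  Position 0 ('e'): window [0,0] length 1 -- new best
  Position 1 ('f'): window [0,1] length 2 -- new best
  Position 2 ('f'): repeat (last at 1), move window start to 2
  Position 2 ('f'): window [2,2] length 1
  Position 3 ('h'): window [2,3] length 2
  Position 4 ('f'): repeat (last at 2), move window start to 3
  Position 4 ('f'): window [3,4] length 2
  Position 5 ('b'): window [3,5] length 3 -- new best
  Position 6 ('a'): window [3,6] length 4 -- new best
  Position 7 ('h'): repeat (last at 3), move window start to 4
  Position 7 ('h'): window [4,7] length 4
Longest substring with no repeats: "hfba" with length 4

4


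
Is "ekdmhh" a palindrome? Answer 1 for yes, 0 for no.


Input: ekdmhh
Reversed: hhmdke
  Compare pos 0 ('e') with pos 5 ('h'): MISMATCH
  Compare pos 1 ('k') with pos 4 ('h'): MISMATCH
  Compare pos 2 ('d') with pos 3 ('m'): MISMATCH
Result: not a palindrome

0


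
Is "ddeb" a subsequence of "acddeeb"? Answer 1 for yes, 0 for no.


Check if "ddeb" is a subsequence of "acddeeb"
Greedy scan:
  Position 0 ('a'): no match needed
  Position 1 ('c'): no match needed
  Position 2 ('d'): matches sub[0] = 'd'
  Position 3 ('d'): matches sub[1] = 'd'
  Position 4 ('e'): matches sub[2] = 'e'
  Position 5 ('e'): no match needed
  Position 6 ('b'): matches sub[3] = 'b'
All 4 characters matched => is a subsequence

1


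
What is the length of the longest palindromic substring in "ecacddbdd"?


Input: "ecacddbdd"
Checking substrings for palindromes:
  [4:9] "ddbdd" (len 5) => palindrome
  [1:4] "cac" (len 3) => palindrome
  [5:8] "dbd" (len 3) => palindrome
  [4:6] "dd" (len 2) => palindrome
  [7:9] "dd" (len 2) => palindrome
Longest palindromic substring: "ddbdd" with length 5

5


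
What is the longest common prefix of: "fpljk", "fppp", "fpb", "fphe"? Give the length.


Words: fpljk, fppp, fpb, fphe
  Position 0: all 'f' => match
  Position 1: all 'p' => match
  Position 2: ('l', 'p', 'b', 'h') => mismatch, stop
LCP = "fp" (length 2)

2


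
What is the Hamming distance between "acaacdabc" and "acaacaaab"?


Comparing "acaacdabc" and "acaacaaab" position by position:
  Position 0: 'a' vs 'a' => same
  Position 1: 'c' vs 'c' => same
  Position 2: 'a' vs 'a' => same
  Position 3: 'a' vs 'a' => same
  Position 4: 'c' vs 'c' => same
  Position 5: 'd' vs 'a' => differ
  Position 6: 'a' vs 'a' => same
  Position 7: 'b' vs 'a' => differ
  Position 8: 'c' vs 'b' => differ
Total differences (Hamming distance): 3

3


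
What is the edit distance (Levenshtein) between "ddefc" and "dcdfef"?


Computing edit distance: "ddefc" -> "dcdfef"
DP table:
           d    c    d    f    e    f
      0    1    2    3    4    5    6
  d   1    0    1    2    3    4    5
  d   2    1    1    1    2    3    4
  e   3    2    2    2    2    2    3
  f   4    3    3    3    2    3    2
  c   5    4    3    4    3    3    3
Edit distance = dp[5][6] = 3

3


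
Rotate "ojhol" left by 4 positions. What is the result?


Input: "ojhol", rotate left by 4
First 4 characters: "ojho"
Remaining characters: "l"
Concatenate remaining + first: "l" + "ojho" = "lojho"

lojho


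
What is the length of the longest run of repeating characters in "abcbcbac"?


Input: "abcbcbac"
Scanning for longest run:
  Position 1 ('b'): new char, reset run to 1
  Position 2 ('c'): new char, reset run to 1
  Position 3 ('b'): new char, reset run to 1
  Position 4 ('c'): new char, reset run to 1
  Position 5 ('b'): new char, reset run to 1
  Position 6 ('a'): new char, reset run to 1
  Position 7 ('c'): new char, reset run to 1
Longest run: 'a' with length 1

1


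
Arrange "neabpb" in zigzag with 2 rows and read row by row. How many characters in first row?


Zigzag "neabpb" into 2 rows:
Placing characters:
  'n' => row 0
  'e' => row 1
  'a' => row 0
  'b' => row 1
  'p' => row 0
  'b' => row 1
Rows:
  Row 0: "nap"
  Row 1: "ebb"
First row length: 3

3


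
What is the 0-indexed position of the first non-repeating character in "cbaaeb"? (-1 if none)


Input: cbaaeb
Character frequencies:
  'a': 2
  'b': 2
  'c': 1
  'e': 1
Scanning left to right for freq == 1:
  Position 0 ('c'): unique! => answer = 0

0


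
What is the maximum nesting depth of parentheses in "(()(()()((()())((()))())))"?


Input: "(()(()()((()())((()))())))"
Tracking depth:
  Position 0 '(': depth becomes 1
  Position 1 '(': depth becomes 2
  Position 2 ')': depth becomes 1
  Position 3 '(': depth becomes 2
  Position 4 '(': depth becomes 3
  Position 5 ')': depth becomes 2
  Position 6 '(': depth becomes 3
  Position 7 ')': depth becomes 2
  Position 8 '(': depth becomes 3
  Position 9 '(': depth becomes 4
  Position 10 '(': depth becomes 5
  Position 11 ')': depth becomes 4
  Position 12 '(': depth becomes 5
  Position 13 ')': depth becomes 4
  Position 14 ')': depth becomes 3
  Position 15 '(': depth becomes 4
  Position 16 '(': depth becomes 5
  Position 17 '(': depth becomes 6
  Position 18 ')': depth becomes 5
  Position 19 ')': depth becomes 4
  Position 20 ')': depth becomes 3
  Position 21 '(': depth becomes 4
  Position 22 ')': depth becomes 3
  Position 23 ')': depth becomes 2
  Position 24 ')': depth becomes 1
  Position 25 ')': depth becomes 0
Maximum depth reached: 6

6


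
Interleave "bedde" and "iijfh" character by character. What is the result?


Interleaving "bedde" and "iijfh":
  Position 0: 'b' from first, 'i' from second => "bi"
  Position 1: 'e' from first, 'i' from second => "ei"
  Position 2: 'd' from first, 'j' from second => "dj"
  Position 3: 'd' from first, 'f' from second => "df"
  Position 4: 'e' from first, 'h' from second => "eh"
Result: bieidjdfeh

bieidjdfeh


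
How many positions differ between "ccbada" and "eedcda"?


Comparing "ccbada" and "eedcda" position by position:
  Position 0: 'c' vs 'e' => DIFFER
  Position 1: 'c' vs 'e' => DIFFER
  Position 2: 'b' vs 'd' => DIFFER
  Position 3: 'a' vs 'c' => DIFFER
  Position 4: 'd' vs 'd' => same
  Position 5: 'a' vs 'a' => same
Positions that differ: 4

4


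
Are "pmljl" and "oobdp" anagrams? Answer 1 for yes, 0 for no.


Strings: "pmljl", "oobdp"
Sorted first:  jllmp
Sorted second: bdoop
Differ at position 0: 'j' vs 'b' => not anagrams

0


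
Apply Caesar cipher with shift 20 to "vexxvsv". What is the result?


Caesar cipher: shift "vexxvsv" by 20
  'v' (pos 21) + 20 = pos 15 = 'p'
  'e' (pos 4) + 20 = pos 24 = 'y'
  'x' (pos 23) + 20 = pos 17 = 'r'
  'x' (pos 23) + 20 = pos 17 = 'r'
  'v' (pos 21) + 20 = pos 15 = 'p'
  's' (pos 18) + 20 = pos 12 = 'm'
  'v' (pos 21) + 20 = pos 15 = 'p'
Result: pyrrpmp

pyrrpmp


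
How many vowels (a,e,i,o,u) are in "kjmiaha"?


Input: kjmiaha
Checking each character:
  'k' at position 0: consonant
  'j' at position 1: consonant
  'm' at position 2: consonant
  'i' at position 3: vowel (running total: 1)
  'a' at position 4: vowel (running total: 2)
  'h' at position 5: consonant
  'a' at position 6: vowel (running total: 3)
Total vowels: 3

3


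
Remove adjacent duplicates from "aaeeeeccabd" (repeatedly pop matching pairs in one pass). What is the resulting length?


Input: aaeeeeccabd
Stack-based adjacent duplicate removal:
  Read 'a': push. Stack: a
  Read 'a': matches stack top 'a' => pop. Stack: (empty)
  Read 'e': push. Stack: e
  Read 'e': matches stack top 'e' => pop. Stack: (empty)
  Read 'e': push. Stack: e
  Read 'e': matches stack top 'e' => pop. Stack: (empty)
  Read 'c': push. Stack: c
  Read 'c': matches stack top 'c' => pop. Stack: (empty)
  Read 'a': push. Stack: a
  Read 'b': push. Stack: ab
  Read 'd': push. Stack: abd
Final stack: "abd" (length 3)

3


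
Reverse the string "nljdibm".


Input: nljdibm
Reading characters right to left:
  Position 6: 'm'
  Position 5: 'b'
  Position 4: 'i'
  Position 3: 'd'
  Position 2: 'j'
  Position 1: 'l'
  Position 0: 'n'
Reversed: mbidjln

mbidjln


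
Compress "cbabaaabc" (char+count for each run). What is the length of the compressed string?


Input: cbabaaabc
Runs:
  'c' x 1 => "c1"
  'b' x 1 => "b1"
  'a' x 1 => "a1"
  'b' x 1 => "b1"
  'a' x 3 => "a3"
  'b' x 1 => "b1"
  'c' x 1 => "c1"
Compressed: "c1b1a1b1a3b1c1"
Compressed length: 14

14


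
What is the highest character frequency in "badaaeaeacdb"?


Input: badaaeaeacdb
Character counts:
  'a': 5
  'b': 2
  'c': 1
  'd': 2
  'e': 2
Maximum frequency: 5

5


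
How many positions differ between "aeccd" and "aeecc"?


Comparing "aeccd" and "aeecc" position by position:
  Position 0: 'a' vs 'a' => same
  Position 1: 'e' vs 'e' => same
  Position 2: 'c' vs 'e' => DIFFER
  Position 3: 'c' vs 'c' => same
  Position 4: 'd' vs 'c' => DIFFER
Positions that differ: 2

2


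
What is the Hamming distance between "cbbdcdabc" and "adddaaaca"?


Comparing "cbbdcdabc" and "adddaaaca" position by position:
  Position 0: 'c' vs 'a' => differ
  Position 1: 'b' vs 'd' => differ
  Position 2: 'b' vs 'd' => differ
  Position 3: 'd' vs 'd' => same
  Position 4: 'c' vs 'a' => differ
  Position 5: 'd' vs 'a' => differ
  Position 6: 'a' vs 'a' => same
  Position 7: 'b' vs 'c' => differ
  Position 8: 'c' vs 'a' => differ
Total differences (Hamming distance): 7

7


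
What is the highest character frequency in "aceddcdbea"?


Input: aceddcdbea
Character counts:
  'a': 2
  'b': 1
  'c': 2
  'd': 3
  'e': 2
Maximum frequency: 3

3


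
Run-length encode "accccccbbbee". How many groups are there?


Input: accccccbbbee
Scanning for consecutive runs:
  Group 1: 'a' x 1 (positions 0-0)
  Group 2: 'c' x 6 (positions 1-6)
  Group 3: 'b' x 3 (positions 7-9)
  Group 4: 'e' x 2 (positions 10-11)
Total groups: 4

4


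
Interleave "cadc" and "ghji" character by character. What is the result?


Interleaving "cadc" and "ghji":
  Position 0: 'c' from first, 'g' from second => "cg"
  Position 1: 'a' from first, 'h' from second => "ah"
  Position 2: 'd' from first, 'j' from second => "dj"
  Position 3: 'c' from first, 'i' from second => "ci"
Result: cgahdjci

cgahdjci


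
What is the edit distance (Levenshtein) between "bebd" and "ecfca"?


Computing edit distance: "bebd" -> "ecfca"
DP table:
           e    c    f    c    a
      0    1    2    3    4    5
  b   1    1    2    3    4    5
  e   2    1    2    3    4    5
  b   3    2    2    3    4    5
  d   4    3    3    3    4    5
Edit distance = dp[4][5] = 5

5


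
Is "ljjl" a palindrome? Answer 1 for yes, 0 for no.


Input: ljjl
Reversed: ljjl
  Compare pos 0 ('l') with pos 3 ('l'): match
  Compare pos 1 ('j') with pos 2 ('j'): match
Result: palindrome

1


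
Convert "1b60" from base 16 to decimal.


Input: "1b60" in base 16
Positional expansion:
  Digit '1' (value 1) x 16^3 = 4096
  Digit 'b' (value 11) x 16^2 = 2816
  Digit '6' (value 6) x 16^1 = 96
  Digit '0' (value 0) x 16^0 = 0
Sum = 7008

7008


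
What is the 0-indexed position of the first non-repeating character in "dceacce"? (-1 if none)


Input: dceacce
Character frequencies:
  'a': 1
  'c': 3
  'd': 1
  'e': 2
Scanning left to right for freq == 1:
  Position 0 ('d'): unique! => answer = 0

0


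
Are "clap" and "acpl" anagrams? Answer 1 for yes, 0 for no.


Strings: "clap", "acpl"
Sorted first:  aclp
Sorted second: aclp
Sorted forms match => anagrams

1


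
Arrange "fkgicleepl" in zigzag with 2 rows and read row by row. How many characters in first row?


Zigzag "fkgicleepl" into 2 rows:
Placing characters:
  'f' => row 0
  'k' => row 1
  'g' => row 0
  'i' => row 1
  'c' => row 0
  'l' => row 1
  'e' => row 0
  'e' => row 1
  'p' => row 0
  'l' => row 1
Rows:
  Row 0: "fgcep"
  Row 1: "kilel"
First row length: 5

5


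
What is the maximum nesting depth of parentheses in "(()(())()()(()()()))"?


Input: "(()(())()()(()()()))"
Tracking depth:
  Position 0 '(': depth becomes 1
  Position 1 '(': depth becomes 2
  Position 2 ')': depth becomes 1
  Position 3 '(': depth becomes 2
  Position 4 '(': depth becomes 3
  Position 5 ')': depth becomes 2
  Position 6 ')': depth becomes 1
  Position 7 '(': depth becomes 2
  Position 8 ')': depth becomes 1
  Position 9 '(': depth becomes 2
  Position 10 ')': depth becomes 1
  Position 11 '(': depth becomes 2
  Position 12 '(': depth becomes 3
  Position 13 ')': depth becomes 2
  Position 14 '(': depth becomes 3
  Position 15 ')': depth becomes 2
  Position 16 '(': depth becomes 3
  Position 17 ')': depth becomes 2
  Position 18 ')': depth becomes 1
  Position 19 ')': depth becomes 0
Maximum depth reached: 3

3


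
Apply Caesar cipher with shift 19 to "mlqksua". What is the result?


Caesar cipher: shift "mlqksua" by 19
  'm' (pos 12) + 19 = pos 5 = 'f'
  'l' (pos 11) + 19 = pos 4 = 'e'
  'q' (pos 16) + 19 = pos 9 = 'j'
  'k' (pos 10) + 19 = pos 3 = 'd'
  's' (pos 18) + 19 = pos 11 = 'l'
  'u' (pos 20) + 19 = pos 13 = 'n'
  'a' (pos 0) + 19 = pos 19 = 't'
Result: fejdlnt

fejdlnt


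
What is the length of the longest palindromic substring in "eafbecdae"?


Input: "eafbecdae"
Checking substrings for palindromes:
  No multi-char palindromic substrings found
Longest palindromic substring: "e" with length 1

1


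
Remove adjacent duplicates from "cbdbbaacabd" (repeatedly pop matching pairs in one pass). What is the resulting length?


Input: cbdbbaacabd
Stack-based adjacent duplicate removal:
  Read 'c': push. Stack: c
  Read 'b': push. Stack: cb
  Read 'd': push. Stack: cbd
  Read 'b': push. Stack: cbdb
  Read 'b': matches stack top 'b' => pop. Stack: cbd
  Read 'a': push. Stack: cbda
  Read 'a': matches stack top 'a' => pop. Stack: cbd
  Read 'c': push. Stack: cbdc
  Read 'a': push. Stack: cbdca
  Read 'b': push. Stack: cbdcab
  Read 'd': push. Stack: cbdcabd
Final stack: "cbdcabd" (length 7)

7


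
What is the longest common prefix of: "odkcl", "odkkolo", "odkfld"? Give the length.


Words: odkcl, odkkolo, odkfld
  Position 0: all 'o' => match
  Position 1: all 'd' => match
  Position 2: all 'k' => match
  Position 3: ('c', 'k', 'f') => mismatch, stop
LCP = "odk" (length 3)

3


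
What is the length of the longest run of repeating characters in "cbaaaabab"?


Input: "cbaaaabab"
Scanning for longest run:
  Position 1 ('b'): new char, reset run to 1
  Position 2 ('a'): new char, reset run to 1
  Position 3 ('a'): continues run of 'a', length=2
  Position 4 ('a'): continues run of 'a', length=3
  Position 5 ('a'): continues run of 'a', length=4
  Position 6 ('b'): new char, reset run to 1
  Position 7 ('a'): new char, reset run to 1
  Position 8 ('b'): new char, reset run to 1
Longest run: 'a' with length 4

4


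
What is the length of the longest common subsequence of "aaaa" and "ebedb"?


LCS of "aaaa" and "ebedb"
DP table:
           e    b    e    d    b
      0    0    0    0    0    0
  a   0    0    0    0    0    0
  a   0    0    0    0    0    0
  a   0    0    0    0    0    0
  a   0    0    0    0    0    0
LCS length = dp[4][5] = 0

0


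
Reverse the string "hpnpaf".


Input: hpnpaf
Reading characters right to left:
  Position 5: 'f'
  Position 4: 'a'
  Position 3: 'p'
  Position 2: 'n'
  Position 1: 'p'
  Position 0: 'h'
Reversed: fapnph

fapnph


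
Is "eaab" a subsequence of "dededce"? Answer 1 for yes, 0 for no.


Check if "eaab" is a subsequence of "dededce"
Greedy scan:
  Position 0 ('d'): no match needed
  Position 1 ('e'): matches sub[0] = 'e'
  Position 2 ('d'): no match needed
  Position 3 ('e'): no match needed
  Position 4 ('d'): no match needed
  Position 5 ('c'): no match needed
  Position 6 ('e'): no match needed
Only matched 1/4 characters => not a subsequence

0


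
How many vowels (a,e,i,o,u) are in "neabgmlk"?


Input: neabgmlk
Checking each character:
  'n' at position 0: consonant
  'e' at position 1: vowel (running total: 1)
  'a' at position 2: vowel (running total: 2)
  'b' at position 3: consonant
  'g' at position 4: consonant
  'm' at position 5: consonant
  'l' at position 6: consonant
  'k' at position 7: consonant
Total vowels: 2

2


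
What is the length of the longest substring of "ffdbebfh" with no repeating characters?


Input: "ffdbebfh"
Sliding window (track last position of each char):
  Position 0 ('f'): window [0,0] length 1 -- new best
  Position 1 ('f'): repeat (last at 0), move window start to 1
  Position 1 ('f'): window [1,1] length 1
  Position 2 ('d'): window [1,2] length 2 -- new best
  Position 3 ('b'): window [1,3] length 3 -- new best
  Position 4 ('e'): window [1,4] length 4 -- new best
  Position 5 ('b'): repeat (last at 3), move window start to 4
  Position 5 ('b'): window [4,5] length 2
  Position 6 ('f'): window [4,6] length 3
  Position 7 ('h'): window [4,7] length 4
Longest substring with no repeats: "fdbe" with length 4

4


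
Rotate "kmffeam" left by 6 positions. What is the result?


Input: "kmffeam", rotate left by 6
First 6 characters: "kmffea"
Remaining characters: "m"
Concatenate remaining + first: "m" + "kmffea" = "mkmffea"

mkmffea


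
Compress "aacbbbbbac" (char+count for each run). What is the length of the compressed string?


Input: aacbbbbbac
Runs:
  'a' x 2 => "a2"
  'c' x 1 => "c1"
  'b' x 5 => "b5"
  'a' x 1 => "a1"
  'c' x 1 => "c1"
Compressed: "a2c1b5a1c1"
Compressed length: 10

10


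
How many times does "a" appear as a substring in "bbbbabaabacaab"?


Searching for "a" in "bbbbabaabacaab"
Scanning each position:
  Position 0: "b" => no
  Position 1: "b" => no
  Position 2: "b" => no
  Position 3: "b" => no
  Position 4: "a" => MATCH
  Position 5: "b" => no
  Position 6: "a" => MATCH
  Position 7: "a" => MATCH
  Position 8: "b" => no
  Position 9: "a" => MATCH
  Position 10: "c" => no
  Position 11: "a" => MATCH
  Position 12: "a" => MATCH
  Position 13: "b" => no
Total occurrences: 6

6


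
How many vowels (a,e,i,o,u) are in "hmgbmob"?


Input: hmgbmob
Checking each character:
  'h' at position 0: consonant
  'm' at position 1: consonant
  'g' at position 2: consonant
  'b' at position 3: consonant
  'm' at position 4: consonant
  'o' at position 5: vowel (running total: 1)
  'b' at position 6: consonant
Total vowels: 1

1


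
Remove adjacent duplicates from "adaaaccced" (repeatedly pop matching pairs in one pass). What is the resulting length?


Input: adaaaccced
Stack-based adjacent duplicate removal:
  Read 'a': push. Stack: a
  Read 'd': push. Stack: ad
  Read 'a': push. Stack: ada
  Read 'a': matches stack top 'a' => pop. Stack: ad
  Read 'a': push. Stack: ada
  Read 'c': push. Stack: adac
  Read 'c': matches stack top 'c' => pop. Stack: ada
  Read 'c': push. Stack: adac
  Read 'e': push. Stack: adace
  Read 'd': push. Stack: adaced
Final stack: "adaced" (length 6)

6


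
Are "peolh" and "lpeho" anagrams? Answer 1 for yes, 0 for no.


Strings: "peolh", "lpeho"
Sorted first:  ehlop
Sorted second: ehlop
Sorted forms match => anagrams

1


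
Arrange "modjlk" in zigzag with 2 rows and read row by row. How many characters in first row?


Zigzag "modjlk" into 2 rows:
Placing characters:
  'm' => row 0
  'o' => row 1
  'd' => row 0
  'j' => row 1
  'l' => row 0
  'k' => row 1
Rows:
  Row 0: "mdl"
  Row 1: "ojk"
First row length: 3

3


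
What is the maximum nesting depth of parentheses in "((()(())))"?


Input: "((()(())))"
Tracking depth:
  Position 0 '(': depth becomes 1
  Position 1 '(': depth becomes 2
  Position 2 '(': depth becomes 3
  Position 3 ')': depth becomes 2
  Position 4 '(': depth becomes 3
  Position 5 '(': depth becomes 4
  Position 6 ')': depth becomes 3
  Position 7 ')': depth becomes 2
  Position 8 ')': depth becomes 1
  Position 9 ')': depth becomes 0
Maximum depth reached: 4

4


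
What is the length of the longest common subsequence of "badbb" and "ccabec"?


LCS of "badbb" and "ccabec"
DP table:
           c    c    a    b    e    c
      0    0    0    0    0    0    0
  b   0    0    0    0    1    1    1
  a   0    0    0    1    1    1    1
  d   0    0    0    1    1    1    1
  b   0    0    0    1    2    2    2
  b   0    0    0    1    2    2    2
LCS length = dp[5][6] = 2

2


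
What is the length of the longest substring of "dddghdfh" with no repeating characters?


Input: "dddghdfh"
Sliding window (track last position of each char):
  Position 0 ('d'): window [0,0] length 1 -- new best
  Position 1 ('d'): repeat (last at 0), move window start to 1
  Position 1 ('d'): window [1,1] length 1
  Position 2 ('d'): repeat (last at 1), move window start to 2
  Position 2 ('d'): window [2,2] length 1
  Position 3 ('g'): window [2,3] length 2 -- new best
  Position 4 ('h'): window [2,4] length 3 -- new best
  Position 5 ('d'): repeat (last at 2), move window start to 3
  Position 5 ('d'): window [3,5] length 3
  Position 6 ('f'): window [3,6] length 4 -- new best
  Position 7 ('h'): repeat (last at 4), move window start to 5
  Position 7 ('h'): window [5,7] length 3
Longest substring with no repeats: "ghdf" with length 4

4


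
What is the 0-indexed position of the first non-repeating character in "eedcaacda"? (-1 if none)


Input: eedcaacda
Character frequencies:
  'a': 3
  'c': 2
  'd': 2
  'e': 2
Scanning left to right for freq == 1:
  Position 0 ('e'): freq=2, skip
  Position 1 ('e'): freq=2, skip
  Position 2 ('d'): freq=2, skip
  Position 3 ('c'): freq=2, skip
  Position 4 ('a'): freq=3, skip
  Position 5 ('a'): freq=3, skip
  Position 6 ('c'): freq=2, skip
  Position 7 ('d'): freq=2, skip
  Position 8 ('a'): freq=3, skip
  No unique character found => answer = -1

-1


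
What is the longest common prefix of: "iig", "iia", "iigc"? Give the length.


Words: iig, iia, iigc
  Position 0: all 'i' => match
  Position 1: all 'i' => match
  Position 2: ('g', 'a', 'g') => mismatch, stop
LCP = "ii" (length 2)

2


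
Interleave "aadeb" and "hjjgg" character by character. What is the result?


Interleaving "aadeb" and "hjjgg":
  Position 0: 'a' from first, 'h' from second => "ah"
  Position 1: 'a' from first, 'j' from second => "aj"
  Position 2: 'd' from first, 'j' from second => "dj"
  Position 3: 'e' from first, 'g' from second => "eg"
  Position 4: 'b' from first, 'g' from second => "bg"
Result: ahajdjegbg

ahajdjegbg


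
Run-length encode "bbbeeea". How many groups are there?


Input: bbbeeea
Scanning for consecutive runs:
  Group 1: 'b' x 3 (positions 0-2)
  Group 2: 'e' x 3 (positions 3-5)
  Group 3: 'a' x 1 (positions 6-6)
Total groups: 3

3


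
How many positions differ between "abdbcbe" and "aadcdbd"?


Comparing "abdbcbe" and "aadcdbd" position by position:
  Position 0: 'a' vs 'a' => same
  Position 1: 'b' vs 'a' => DIFFER
  Position 2: 'd' vs 'd' => same
  Position 3: 'b' vs 'c' => DIFFER
  Position 4: 'c' vs 'd' => DIFFER
  Position 5: 'b' vs 'b' => same
  Position 6: 'e' vs 'd' => DIFFER
Positions that differ: 4

4


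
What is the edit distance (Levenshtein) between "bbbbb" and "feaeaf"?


Computing edit distance: "bbbbb" -> "feaeaf"
DP table:
           f    e    a    e    a    f
      0    1    2    3    4    5    6
  b   1    1    2    3    4    5    6
  b   2    2    2    3    4    5    6
  b   3    3    3    3    4    5    6
  b   4    4    4    4    4    5    6
  b   5    5    5    5    5    5    6
Edit distance = dp[5][6] = 6

6


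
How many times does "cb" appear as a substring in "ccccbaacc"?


Searching for "cb" in "ccccbaacc"
Scanning each position:
  Position 0: "cc" => no
  Position 1: "cc" => no
  Position 2: "cc" => no
  Position 3: "cb" => MATCH
  Position 4: "ba" => no
  Position 5: "aa" => no
  Position 6: "ac" => no
  Position 7: "cc" => no
Total occurrences: 1

1


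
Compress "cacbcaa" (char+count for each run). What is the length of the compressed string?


Input: cacbcaa
Runs:
  'c' x 1 => "c1"
  'a' x 1 => "a1"
  'c' x 1 => "c1"
  'b' x 1 => "b1"
  'c' x 1 => "c1"
  'a' x 2 => "a2"
Compressed: "c1a1c1b1c1a2"
Compressed length: 12

12


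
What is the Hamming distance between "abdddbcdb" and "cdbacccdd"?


Comparing "abdddbcdb" and "cdbacccdd" position by position:
  Position 0: 'a' vs 'c' => differ
  Position 1: 'b' vs 'd' => differ
  Position 2: 'd' vs 'b' => differ
  Position 3: 'd' vs 'a' => differ
  Position 4: 'd' vs 'c' => differ
  Position 5: 'b' vs 'c' => differ
  Position 6: 'c' vs 'c' => same
  Position 7: 'd' vs 'd' => same
  Position 8: 'b' vs 'd' => differ
Total differences (Hamming distance): 7

7


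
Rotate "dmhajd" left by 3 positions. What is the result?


Input: "dmhajd", rotate left by 3
First 3 characters: "dmh"
Remaining characters: "ajd"
Concatenate remaining + first: "ajd" + "dmh" = "ajddmh"

ajddmh


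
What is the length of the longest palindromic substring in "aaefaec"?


Input: "aaefaec"
Checking substrings for palindromes:
  [0:2] "aa" (len 2) => palindrome
Longest palindromic substring: "aa" with length 2

2


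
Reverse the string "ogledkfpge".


Input: ogledkfpge
Reading characters right to left:
  Position 9: 'e'
  Position 8: 'g'
  Position 7: 'p'
  Position 6: 'f'
  Position 5: 'k'
  Position 4: 'd'
  Position 3: 'e'
  Position 2: 'l'
  Position 1: 'g'
  Position 0: 'o'
Reversed: egpfkdelgo

egpfkdelgo


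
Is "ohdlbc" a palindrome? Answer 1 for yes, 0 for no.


Input: ohdlbc
Reversed: cbldho
  Compare pos 0 ('o') with pos 5 ('c'): MISMATCH
  Compare pos 1 ('h') with pos 4 ('b'): MISMATCH
  Compare pos 2 ('d') with pos 3 ('l'): MISMATCH
Result: not a palindrome

0


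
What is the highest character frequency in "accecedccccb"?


Input: accecedccccb
Character counts:
  'a': 1
  'b': 1
  'c': 7
  'd': 1
  'e': 2
Maximum frequency: 7

7


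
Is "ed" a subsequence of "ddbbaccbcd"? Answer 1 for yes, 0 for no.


Check if "ed" is a subsequence of "ddbbaccbcd"
Greedy scan:
  Position 0 ('d'): no match needed
  Position 1 ('d'): no match needed
  Position 2 ('b'): no match needed
  Position 3 ('b'): no match needed
  Position 4 ('a'): no match needed
  Position 5 ('c'): no match needed
  Position 6 ('c'): no match needed
  Position 7 ('b'): no match needed
  Position 8 ('c'): no match needed
  Position 9 ('d'): no match needed
Only matched 0/2 characters => not a subsequence

0


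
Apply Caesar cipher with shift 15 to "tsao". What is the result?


Caesar cipher: shift "tsao" by 15
  't' (pos 19) + 15 = pos 8 = 'i'
  's' (pos 18) + 15 = pos 7 = 'h'
  'a' (pos 0) + 15 = pos 15 = 'p'
  'o' (pos 14) + 15 = pos 3 = 'd'
Result: ihpd

ihpd


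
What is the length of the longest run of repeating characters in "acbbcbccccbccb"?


Input: "acbbcbccccbccb"
Scanning for longest run:
  Position 1 ('c'): new char, reset run to 1
  Position 2 ('b'): new char, reset run to 1
  Position 3 ('b'): continues run of 'b', length=2
  Position 4 ('c'): new char, reset run to 1
  Position 5 ('b'): new char, reset run to 1
  Position 6 ('c'): new char, reset run to 1
  Position 7 ('c'): continues run of 'c', length=2
  Position 8 ('c'): continues run of 'c', length=3
  Position 9 ('c'): continues run of 'c', length=4
  Position 10 ('b'): new char, reset run to 1
  Position 11 ('c'): new char, reset run to 1
  Position 12 ('c'): continues run of 'c', length=2
  Position 13 ('b'): new char, reset run to 1
Longest run: 'c' with length 4

4


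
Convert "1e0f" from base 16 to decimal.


Input: "1e0f" in base 16
Positional expansion:
  Digit '1' (value 1) x 16^3 = 4096
  Digit 'e' (value 14) x 16^2 = 3584
  Digit '0' (value 0) x 16^1 = 0
  Digit 'f' (value 15) x 16^0 = 15
Sum = 7695

7695


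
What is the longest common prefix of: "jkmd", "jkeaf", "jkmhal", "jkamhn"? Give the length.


Words: jkmd, jkeaf, jkmhal, jkamhn
  Position 0: all 'j' => match
  Position 1: all 'k' => match
  Position 2: ('m', 'e', 'm', 'a') => mismatch, stop
LCP = "jk" (length 2)

2


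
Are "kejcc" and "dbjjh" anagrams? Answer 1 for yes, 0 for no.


Strings: "kejcc", "dbjjh"
Sorted first:  ccejk
Sorted second: bdhjj
Differ at position 0: 'c' vs 'b' => not anagrams

0


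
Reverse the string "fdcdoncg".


Input: fdcdoncg
Reading characters right to left:
  Position 7: 'g'
  Position 6: 'c'
  Position 5: 'n'
  Position 4: 'o'
  Position 3: 'd'
  Position 2: 'c'
  Position 1: 'd'
  Position 0: 'f'
Reversed: gcnodcdf

gcnodcdf


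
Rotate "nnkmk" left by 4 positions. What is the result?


Input: "nnkmk", rotate left by 4
First 4 characters: "nnkm"
Remaining characters: "k"
Concatenate remaining + first: "k" + "nnkm" = "knnkm"

knnkm


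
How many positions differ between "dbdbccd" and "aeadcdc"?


Comparing "dbdbccd" and "aeadcdc" position by position:
  Position 0: 'd' vs 'a' => DIFFER
  Position 1: 'b' vs 'e' => DIFFER
  Position 2: 'd' vs 'a' => DIFFER
  Position 3: 'b' vs 'd' => DIFFER
  Position 4: 'c' vs 'c' => same
  Position 5: 'c' vs 'd' => DIFFER
  Position 6: 'd' vs 'c' => DIFFER
Positions that differ: 6

6


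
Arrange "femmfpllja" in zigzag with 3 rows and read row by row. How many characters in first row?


Zigzag "femmfpllja" into 3 rows:
Placing characters:
  'f' => row 0
  'e' => row 1
  'm' => row 2
  'm' => row 1
  'f' => row 0
  'p' => row 1
  'l' => row 2
  'l' => row 1
  'j' => row 0
  'a' => row 1
Rows:
  Row 0: "ffj"
  Row 1: "empla"
  Row 2: "ml"
First row length: 3

3


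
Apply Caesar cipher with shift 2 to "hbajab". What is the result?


Caesar cipher: shift "hbajab" by 2
  'h' (pos 7) + 2 = pos 9 = 'j'
  'b' (pos 1) + 2 = pos 3 = 'd'
  'a' (pos 0) + 2 = pos 2 = 'c'
  'j' (pos 9) + 2 = pos 11 = 'l'
  'a' (pos 0) + 2 = pos 2 = 'c'
  'b' (pos 1) + 2 = pos 3 = 'd'
Result: jdclcd

jdclcd


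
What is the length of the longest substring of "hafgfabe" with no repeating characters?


Input: "hafgfabe"
Sliding window (track last position of each char):
  Position 0 ('h'): window [0,0] length 1 -- new best
  Position 1 ('a'): window [0,1] length 2 -- new best
  Position 2 ('f'): window [0,2] length 3 -- new best
  Position 3 ('g'): window [0,3] length 4 -- new best
  Position 4 ('f'): repeat (last at 2), move window start to 3
  Position 4 ('f'): window [3,4] length 2
  Position 5 ('a'): window [3,5] length 3
  Position 6 ('b'): window [3,6] length 4
  Position 7 ('e'): window [3,7] length 5 -- new best
Longest substring with no repeats: "gfabe" with length 5

5


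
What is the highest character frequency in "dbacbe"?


Input: dbacbe
Character counts:
  'a': 1
  'b': 2
  'c': 1
  'd': 1
  'e': 1
Maximum frequency: 2

2


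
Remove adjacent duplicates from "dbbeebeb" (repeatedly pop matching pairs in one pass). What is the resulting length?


Input: dbbeebeb
Stack-based adjacent duplicate removal:
  Read 'd': push. Stack: d
  Read 'b': push. Stack: db
  Read 'b': matches stack top 'b' => pop. Stack: d
  Read 'e': push. Stack: de
  Read 'e': matches stack top 'e' => pop. Stack: d
  Read 'b': push. Stack: db
  Read 'e': push. Stack: dbe
  Read 'b': push. Stack: dbeb
Final stack: "dbeb" (length 4)

4


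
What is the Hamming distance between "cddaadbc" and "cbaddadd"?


Comparing "cddaadbc" and "cbaddadd" position by position:
  Position 0: 'c' vs 'c' => same
  Position 1: 'd' vs 'b' => differ
  Position 2: 'd' vs 'a' => differ
  Position 3: 'a' vs 'd' => differ
  Position 4: 'a' vs 'd' => differ
  Position 5: 'd' vs 'a' => differ
  Position 6: 'b' vs 'd' => differ
  Position 7: 'c' vs 'd' => differ
Total differences (Hamming distance): 7

7


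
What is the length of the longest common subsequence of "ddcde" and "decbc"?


LCS of "ddcde" and "decbc"
DP table:
           d    e    c    b    c
      0    0    0    0    0    0
  d   0    1    1    1    1    1
  d   0    1    1    1    1    1
  c   0    1    1    2    2    2
  d   0    1    1    2    2    2
  e   0    1    2    2    2    2
LCS length = dp[5][5] = 2

2


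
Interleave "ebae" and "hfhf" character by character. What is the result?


Interleaving "ebae" and "hfhf":
  Position 0: 'e' from first, 'h' from second => "eh"
  Position 1: 'b' from first, 'f' from second => "bf"
  Position 2: 'a' from first, 'h' from second => "ah"
  Position 3: 'e' from first, 'f' from second => "ef"
Result: ehbfahef

ehbfahef


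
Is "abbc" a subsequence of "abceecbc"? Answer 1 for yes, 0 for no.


Check if "abbc" is a subsequence of "abceecbc"
Greedy scan:
  Position 0 ('a'): matches sub[0] = 'a'
  Position 1 ('b'): matches sub[1] = 'b'
  Position 2 ('c'): no match needed
  Position 3 ('e'): no match needed
  Position 4 ('e'): no match needed
  Position 5 ('c'): no match needed
  Position 6 ('b'): matches sub[2] = 'b'
  Position 7 ('c'): matches sub[3] = 'c'
All 4 characters matched => is a subsequence

1


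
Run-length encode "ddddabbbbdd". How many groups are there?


Input: ddddabbbbdd
Scanning for consecutive runs:
  Group 1: 'd' x 4 (positions 0-3)
  Group 2: 'a' x 1 (positions 4-4)
  Group 3: 'b' x 4 (positions 5-8)
  Group 4: 'd' x 2 (positions 9-10)
Total groups: 4

4


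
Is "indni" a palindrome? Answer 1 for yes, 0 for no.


Input: indni
Reversed: indni
  Compare pos 0 ('i') with pos 4 ('i'): match
  Compare pos 1 ('n') with pos 3 ('n'): match
Result: palindrome

1


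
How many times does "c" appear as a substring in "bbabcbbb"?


Searching for "c" in "bbabcbbb"
Scanning each position:
  Position 0: "b" => no
  Position 1: "b" => no
  Position 2: "a" => no
  Position 3: "b" => no
  Position 4: "c" => MATCH
  Position 5: "b" => no
  Position 6: "b" => no
  Position 7: "b" => no
Total occurrences: 1

1


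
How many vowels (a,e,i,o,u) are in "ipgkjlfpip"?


Input: ipgkjlfpip
Checking each character:
  'i' at position 0: vowel (running total: 1)
  'p' at position 1: consonant
  'g' at position 2: consonant
  'k' at position 3: consonant
  'j' at position 4: consonant
  'l' at position 5: consonant
  'f' at position 6: consonant
  'p' at position 7: consonant
  'i' at position 8: vowel (running total: 2)
  'p' at position 9: consonant
Total vowels: 2

2


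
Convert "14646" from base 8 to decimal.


Input: "14646" in base 8
Positional expansion:
  Digit '1' (value 1) x 8^4 = 4096
  Digit '4' (value 4) x 8^3 = 2048
  Digit '6' (value 6) x 8^2 = 384
  Digit '4' (value 4) x 8^1 = 32
  Digit '6' (value 6) x 8^0 = 6
Sum = 6566

6566


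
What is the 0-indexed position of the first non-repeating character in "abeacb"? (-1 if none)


Input: abeacb
Character frequencies:
  'a': 2
  'b': 2
  'c': 1
  'e': 1
Scanning left to right for freq == 1:
  Position 0 ('a'): freq=2, skip
  Position 1 ('b'): freq=2, skip
  Position 2 ('e'): unique! => answer = 2

2


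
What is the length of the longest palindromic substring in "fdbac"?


Input: "fdbac"
Checking substrings for palindromes:
  No multi-char palindromic substrings found
Longest palindromic substring: "f" with length 1

1


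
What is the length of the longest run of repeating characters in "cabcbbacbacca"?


Input: "cabcbbacbacca"
Scanning for longest run:
  Position 1 ('a'): new char, reset run to 1
  Position 2 ('b'): new char, reset run to 1
  Position 3 ('c'): new char, reset run to 1
  Position 4 ('b'): new char, reset run to 1
  Position 5 ('b'): continues run of 'b', length=2
  Position 6 ('a'): new char, reset run to 1
  Position 7 ('c'): new char, reset run to 1
  Position 8 ('b'): new char, reset run to 1
  Position 9 ('a'): new char, reset run to 1
  Position 10 ('c'): new char, reset run to 1
  Position 11 ('c'): continues run of 'c', length=2
  Position 12 ('a'): new char, reset run to 1
Longest run: 'b' with length 2

2


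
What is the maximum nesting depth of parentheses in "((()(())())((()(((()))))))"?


Input: "((()(())())((()(((()))))))"
Tracking depth:
  Position 0 '(': depth becomes 1
  Position 1 '(': depth becomes 2
  Position 2 '(': depth becomes 3
  Position 3 ')': depth becomes 2
  Position 4 '(': depth becomes 3
  Position 5 '(': depth becomes 4
  Position 6 ')': depth becomes 3
  Position 7 ')': depth becomes 2
  Position 8 '(': depth becomes 3
  Position 9 ')': depth becomes 2
  Position 10 ')': depth becomes 1
  Position 11 '(': depth becomes 2
  Position 12 '(': depth becomes 3
  Position 13 '(': depth becomes 4
  Position 14 ')': depth becomes 3
  Position 15 '(': depth becomes 4
  Position 16 '(': depth becomes 5
  Position 17 '(': depth becomes 6
  Position 18 '(': depth becomes 7
  Position 19 ')': depth becomes 6
  Position 20 ')': depth becomes 5
  Position 21 ')': depth becomes 4
  Position 22 ')': depth becomes 3
  Position 23 ')': depth becomes 2
  Position 24 ')': depth becomes 1
  Position 25 ')': depth becomes 0
Maximum depth reached: 7

7


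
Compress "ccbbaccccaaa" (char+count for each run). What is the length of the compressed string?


Input: ccbbaccccaaa
Runs:
  'c' x 2 => "c2"
  'b' x 2 => "b2"
  'a' x 1 => "a1"
  'c' x 4 => "c4"
  'a' x 3 => "a3"
Compressed: "c2b2a1c4a3"
Compressed length: 10

10


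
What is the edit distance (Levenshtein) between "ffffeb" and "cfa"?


Computing edit distance: "ffffeb" -> "cfa"
DP table:
           c    f    a
      0    1    2    3
  f   1    1    1    2
  f   2    2    1    2
  f   3    3    2    2
  f   4    4    3    3
  e   5    5    4    4
  b   6    6    5    5
Edit distance = dp[6][3] = 5

5


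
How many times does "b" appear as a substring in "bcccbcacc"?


Searching for "b" in "bcccbcacc"
Scanning each position:
  Position 0: "b" => MATCH
  Position 1: "c" => no
  Position 2: "c" => no
  Position 3: "c" => no
  Position 4: "b" => MATCH
  Position 5: "c" => no
  Position 6: "a" => no
  Position 7: "c" => no
  Position 8: "c" => no
Total occurrences: 2

2


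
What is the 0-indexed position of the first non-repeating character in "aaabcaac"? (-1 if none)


Input: aaabcaac
Character frequencies:
  'a': 5
  'b': 1
  'c': 2
Scanning left to right for freq == 1:
  Position 0 ('a'): freq=5, skip
  Position 1 ('a'): freq=5, skip
  Position 2 ('a'): freq=5, skip
  Position 3 ('b'): unique! => answer = 3

3


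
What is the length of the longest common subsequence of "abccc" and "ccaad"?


LCS of "abccc" and "ccaad"
DP table:
           c    c    a    a    d
      0    0    0    0    0    0
  a   0    0    0    1    1    1
  b   0    0    0    1    1    1
  c   0    1    1    1    1    1
  c   0    1    2    2    2    2
  c   0    1    2    2    2    2
LCS length = dp[5][5] = 2

2
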